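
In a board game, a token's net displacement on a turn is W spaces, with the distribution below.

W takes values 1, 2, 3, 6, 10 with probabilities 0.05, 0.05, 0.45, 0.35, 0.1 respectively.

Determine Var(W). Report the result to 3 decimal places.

5.740

E[W] = (1)(0.05) + (2)(0.05) + (3)(0.45) + (6)(0.35) + (10)(0.1) = 4.6
E[W²] = (1)²(0.05) + (2)²(0.05) + (3)²(0.45) + (6)²(0.35) + (10)²(0.1) = 26.9
Var(W) = E[W²] − (E[W])² = 26.9 − (4.6)² = 5.74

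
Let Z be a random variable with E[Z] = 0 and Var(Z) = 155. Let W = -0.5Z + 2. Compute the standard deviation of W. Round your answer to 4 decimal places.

Var(-0.5Z + 2) = (-0.5)²·155 = 38.75
SD(W) = √38.75 ≈ 6.2249

6.2249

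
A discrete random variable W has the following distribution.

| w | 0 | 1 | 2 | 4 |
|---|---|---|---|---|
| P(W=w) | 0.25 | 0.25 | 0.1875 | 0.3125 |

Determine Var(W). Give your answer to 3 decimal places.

2.484

E[W] = (0)(0.25) + (1)(0.25) + (2)(0.1875) + (4)(0.3125) = 1.875
E[W²] = (0)²(0.25) + (1)²(0.25) + (2)²(0.1875) + (4)²(0.3125) = 6
Var(W) = E[W²] − (E[W])² = 6 − (1.875)² = 2.484375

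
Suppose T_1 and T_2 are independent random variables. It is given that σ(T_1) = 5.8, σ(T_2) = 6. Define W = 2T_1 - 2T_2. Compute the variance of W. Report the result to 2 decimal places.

278.56

V(T_1) = 33.64, V(T_2) = 36
By independence, V(W) = (2)²V(T_1) + (-2)²V(T_2)
= (2)²·33.64 + (-2)²·36 = 278.56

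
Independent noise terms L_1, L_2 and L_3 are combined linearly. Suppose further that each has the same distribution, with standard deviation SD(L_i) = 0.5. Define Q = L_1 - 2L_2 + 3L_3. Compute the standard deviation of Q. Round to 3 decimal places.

1.871

Var(L_i) = (0.5)² = 0.25
By independence, Var(Q) = (1)²Var(L_1) + (-2)²Var(L_2) + (3)²Var(L_3)
= (1)²·0.25 + (-2)²·0.25 + (3)²·0.25 = 3.5
SD(Q) = √3.5 ≈ 1.871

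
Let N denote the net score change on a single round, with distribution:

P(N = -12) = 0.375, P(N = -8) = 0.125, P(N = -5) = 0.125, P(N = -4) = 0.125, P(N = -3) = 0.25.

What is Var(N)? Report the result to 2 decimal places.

E[N] = (-12)(0.375) + (-8)(0.125) + (-5)(0.125) + (-4)(0.125) + (-3)(0.25) = -7.375
E[N²] = (-12)²(0.375) + (-8)²(0.125) + (-5)²(0.125) + (-4)²(0.125) + (-3)²(0.25) = 69.375
Var(N) = E[N²] − (E[N])² = 69.375 − (-7.375)² = 14.984375

14.98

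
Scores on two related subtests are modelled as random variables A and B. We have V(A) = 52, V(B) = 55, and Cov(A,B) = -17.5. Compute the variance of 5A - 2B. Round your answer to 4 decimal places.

1870.0000

V(5A - 2B) = (5)²·V(A) + (-2)²·V(B) + 2·(5)·(-2)·Cov(A,B)
= 25·52 + 4·55 + -20·-17.5 = 1870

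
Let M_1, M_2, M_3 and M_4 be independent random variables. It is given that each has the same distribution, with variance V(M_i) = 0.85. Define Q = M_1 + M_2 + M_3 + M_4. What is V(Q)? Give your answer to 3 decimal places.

By independence, V(Q) = (1)²V(M_1) + (1)²V(M_2) + (1)²V(M_3) + (1)²V(M_4)
= (1)²·0.85 + (1)²·0.85 + (1)²·0.85 + (1)²·0.85 = 3.4

3.400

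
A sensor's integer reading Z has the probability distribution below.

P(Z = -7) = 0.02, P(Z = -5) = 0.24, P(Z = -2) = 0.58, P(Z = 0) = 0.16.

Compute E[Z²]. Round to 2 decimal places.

9.30

E[Z²] = (-7)²(0.02) + (-5)²(0.24) + (-2)²(0.58) + (0)²(0.16) = 9.3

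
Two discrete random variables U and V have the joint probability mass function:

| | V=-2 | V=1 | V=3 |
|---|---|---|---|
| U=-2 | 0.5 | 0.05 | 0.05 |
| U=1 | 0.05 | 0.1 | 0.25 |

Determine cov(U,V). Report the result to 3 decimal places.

2.310

E[U] = -0.8,  E[V] = -0.05
E[UV] = 2.35
cov(U,V) = E[UV] − E[U]E[V] = 2.35 − (-0.8)(-0.05) = 2.31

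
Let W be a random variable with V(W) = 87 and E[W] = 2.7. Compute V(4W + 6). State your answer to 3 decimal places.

V(4W + 6) = (4)²·V(W) = 16·87 = 1392

1392.000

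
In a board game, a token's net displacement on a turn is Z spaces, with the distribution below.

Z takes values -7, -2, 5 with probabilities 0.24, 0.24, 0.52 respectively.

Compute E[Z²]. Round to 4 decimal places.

E[Z²] = (-7)²(0.24) + (-2)²(0.24) + (5)²(0.52) = 25.72

25.7200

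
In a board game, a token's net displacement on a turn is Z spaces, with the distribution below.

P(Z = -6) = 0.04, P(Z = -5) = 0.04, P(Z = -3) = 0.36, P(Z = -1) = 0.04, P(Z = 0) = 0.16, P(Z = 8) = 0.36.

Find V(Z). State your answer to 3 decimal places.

27.018

E[Z] = (-6)(0.04) + (-5)(0.04) + (-3)(0.36) + (-1)(0.04) + (0)(0.16) + (8)(0.36) = 1.32
E[Z²] = (-6)²(0.04) + (-5)²(0.04) + (-3)²(0.36) + (-1)²(0.04) + (0)²(0.16) + (8)²(0.36) = 28.76
V(Z) = E[Z²] − (E[Z])² = 28.76 − (1.32)² = 27.0176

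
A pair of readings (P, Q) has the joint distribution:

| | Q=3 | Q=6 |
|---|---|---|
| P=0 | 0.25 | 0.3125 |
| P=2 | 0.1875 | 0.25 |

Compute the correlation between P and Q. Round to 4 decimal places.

E[P] = 0.875,  E[Q] = 4.6875
E[PQ] = 4.125
Cov(P,Q) = E[PQ] − E[P]E[Q] = 4.125 − (0.875)(4.6875) = 0.0234375
V(P) = 0.984375,  V(Q) = 2.21484375
ρ = 0.0234375 / √(0.984375·2.21484375) ≈ 0.0159

0.0159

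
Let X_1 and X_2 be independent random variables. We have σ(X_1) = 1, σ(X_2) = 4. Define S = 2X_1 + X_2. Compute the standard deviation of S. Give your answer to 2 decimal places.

4.47

V(X_1) = 1, V(X_2) = 16
By independence, V(S) = (2)²V(X_1) + (1)²V(X_2)
= (2)²·1 + (1)²·16 = 20
σ(S) = √20 ≈ 4.47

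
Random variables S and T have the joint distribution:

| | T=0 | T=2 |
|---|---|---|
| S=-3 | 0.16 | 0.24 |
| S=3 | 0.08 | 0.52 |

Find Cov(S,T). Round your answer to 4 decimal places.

0.7680

E[S] = 0.6,  E[T] = 1.52
E[ST] = 1.68
Cov(S,T) = E[ST] − E[S]E[T] = 1.68 − (0.6)(1.52) = 0.768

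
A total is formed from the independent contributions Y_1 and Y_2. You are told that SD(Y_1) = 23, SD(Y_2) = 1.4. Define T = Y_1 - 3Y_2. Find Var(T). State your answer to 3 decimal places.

Var(Y_1) = 529, Var(Y_2) = 1.96
By independence, Var(T) = (1)²Var(Y_1) + (-3)²Var(Y_2)
= (1)²·529 + (-3)²·1.96 = 546.64

546.640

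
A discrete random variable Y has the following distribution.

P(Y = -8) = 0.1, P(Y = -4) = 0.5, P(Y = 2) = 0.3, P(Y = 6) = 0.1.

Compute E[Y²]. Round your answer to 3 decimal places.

19.200

E[Y²] = (-8)²(0.1) + (-4)²(0.5) + (2)²(0.3) + (6)²(0.1) = 19.2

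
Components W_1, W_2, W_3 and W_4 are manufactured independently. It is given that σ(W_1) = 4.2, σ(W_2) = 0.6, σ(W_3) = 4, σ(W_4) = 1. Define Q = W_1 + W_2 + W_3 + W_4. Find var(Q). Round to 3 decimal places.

var(W_1) = 17.64, var(W_2) = 0.36, var(W_3) = 16, var(W_4) = 1
By independence, var(Q) = (1)²var(W_1) + (1)²var(W_2) + (1)²var(W_3) + (1)²var(W_4)
= (1)²·17.64 + (1)²·0.36 + (1)²·16 + (1)²·1 = 35

35.000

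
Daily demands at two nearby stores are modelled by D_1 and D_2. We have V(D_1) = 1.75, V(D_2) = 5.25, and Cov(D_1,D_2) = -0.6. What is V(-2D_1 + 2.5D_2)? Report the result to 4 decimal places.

V(-2D_1 + 2.5D_2) = (-2)²·V(D_1) + (2.5)²·V(D_2) + 2·(-2)·(2.5)·Cov(D_1,D_2)
= 4·1.75 + 6.25·5.25 + -10·-0.6 = 45.8125

45.8125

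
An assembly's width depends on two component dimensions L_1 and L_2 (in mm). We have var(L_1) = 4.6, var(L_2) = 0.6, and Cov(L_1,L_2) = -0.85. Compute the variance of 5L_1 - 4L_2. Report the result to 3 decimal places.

158.600

var(5L_1 - 4L_2) = (5)²·var(L_1) + (-4)²·var(L_2) + 2·(5)·(-4)·Cov(L_1,L_2)
= 25·4.6 + 16·0.6 + -40·-0.85 = 158.6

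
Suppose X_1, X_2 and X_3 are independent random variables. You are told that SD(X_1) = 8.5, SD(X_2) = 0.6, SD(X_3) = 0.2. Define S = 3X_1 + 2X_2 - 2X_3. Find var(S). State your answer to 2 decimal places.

var(X_1) = 72.25, var(X_2) = 0.36, var(X_3) = 0.04
By independence, var(S) = (3)²var(X_1) + (2)²var(X_2) + (-2)²var(X_3)
= (3)²·72.25 + (2)²·0.36 + (-2)²·0.04 = 651.85

651.85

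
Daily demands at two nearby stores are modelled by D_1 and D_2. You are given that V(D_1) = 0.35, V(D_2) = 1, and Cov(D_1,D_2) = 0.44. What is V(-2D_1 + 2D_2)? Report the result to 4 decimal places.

1.8800

V(-2D_1 + 2D_2) = (-2)²·V(D_1) + (2)²·V(D_2) + 2·(-2)·(2)·Cov(D_1,D_2)
= 4·0.35 + 4·1 + -8·0.44 = 1.88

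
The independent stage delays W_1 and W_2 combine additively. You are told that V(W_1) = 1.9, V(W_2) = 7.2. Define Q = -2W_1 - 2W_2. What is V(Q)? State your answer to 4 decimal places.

By independence, V(Q) = (-2)²V(W_1) + (-2)²V(W_2)
= (-2)²·1.9 + (-2)²·7.2 = 36.4

36.4000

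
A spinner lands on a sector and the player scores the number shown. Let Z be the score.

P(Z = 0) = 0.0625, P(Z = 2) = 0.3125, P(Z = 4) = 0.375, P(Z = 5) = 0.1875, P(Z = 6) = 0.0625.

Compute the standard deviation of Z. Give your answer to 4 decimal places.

E[Z] = (0)(0.0625) + (2)(0.3125) + (4)(0.375) + (5)(0.1875) + (6)(0.0625) = 3.4375
E[Z²] = (0)²(0.0625) + (2)²(0.3125) + (4)²(0.375) + (5)²(0.1875) + (6)²(0.0625) = 14.1875
Var(Z) = E[Z²] − (E[Z])² = 14.1875 − (3.4375)² = 2.37109375
SD(Z) = √2.37109375 ≈ 1.5398

1.5398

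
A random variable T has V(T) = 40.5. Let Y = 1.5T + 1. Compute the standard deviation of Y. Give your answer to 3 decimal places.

9.546

V(1.5T + 1) = (1.5)²·40.5 = 91.125
σ(Y) = √91.125 ≈ 9.546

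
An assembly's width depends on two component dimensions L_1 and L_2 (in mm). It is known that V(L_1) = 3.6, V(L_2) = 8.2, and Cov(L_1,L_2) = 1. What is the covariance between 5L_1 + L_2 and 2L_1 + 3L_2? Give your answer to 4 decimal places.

77.6000

Cov(5L_1 + L_2, 2L_1 + 3L_2) = (5)(2)V(L_1) + (1)(3)V(L_2) + [(5)(3) + (1)(2)]Cov(L_1,L_2)
= 10·3.6 + 3·8.2 + 17·1 = 77.6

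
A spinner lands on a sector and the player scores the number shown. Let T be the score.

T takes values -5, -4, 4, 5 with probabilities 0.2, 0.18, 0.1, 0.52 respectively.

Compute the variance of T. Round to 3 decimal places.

E[T] = (-5)(0.2) + (-4)(0.18) + (4)(0.1) + (5)(0.52) = 1.28
E[T²] = (-5)²(0.2) + (-4)²(0.18) + (4)²(0.1) + (5)²(0.52) = 22.48
var(T) = E[T²] − (E[T])² = 22.48 − (1.28)² = 20.8416

20.842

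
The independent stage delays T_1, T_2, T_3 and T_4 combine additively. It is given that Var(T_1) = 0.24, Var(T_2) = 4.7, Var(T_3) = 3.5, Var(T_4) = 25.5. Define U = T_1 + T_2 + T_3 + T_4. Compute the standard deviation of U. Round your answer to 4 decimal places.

5.8258

By independence, Var(U) = (1)²Var(T_1) + (1)²Var(T_2) + (1)²Var(T_3) + (1)²Var(T_4)
= (1)²·0.24 + (1)²·4.7 + (1)²·3.5 + (1)²·25.5 = 33.94
σ(U) = √33.94 ≈ 5.8258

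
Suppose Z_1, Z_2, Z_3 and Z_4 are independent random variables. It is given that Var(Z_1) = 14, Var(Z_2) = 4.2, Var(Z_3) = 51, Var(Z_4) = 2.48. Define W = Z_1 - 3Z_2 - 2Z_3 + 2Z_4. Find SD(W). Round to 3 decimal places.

16.301

By independence, Var(W) = (1)²Var(Z_1) + (-3)²Var(Z_2) + (-2)²Var(Z_3) + (2)²Var(Z_4)
= (1)²·14 + (-3)²·4.2 + (-2)²·51 + (2)²·2.48 = 265.72
SD(W) = √265.72 ≈ 16.301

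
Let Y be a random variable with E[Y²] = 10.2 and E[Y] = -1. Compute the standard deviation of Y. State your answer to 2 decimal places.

3.03

Var(Y) = 10.2 − (-1)² = 9.2
SD(Y) = √9.2 ≈ 3.03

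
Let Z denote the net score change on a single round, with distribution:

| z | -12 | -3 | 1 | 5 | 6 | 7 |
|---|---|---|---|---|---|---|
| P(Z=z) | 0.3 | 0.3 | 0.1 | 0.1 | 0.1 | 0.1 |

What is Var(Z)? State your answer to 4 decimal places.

E[Z] = (-12)(0.3) + (-3)(0.3) + (1)(0.1) + (5)(0.1) + (6)(0.1) + (7)(0.1) = -2.6
E[Z²] = (-12)²(0.3) + (-3)²(0.3) + (1)²(0.1) + (5)²(0.1) + (6)²(0.1) + (7)²(0.1) = 57
Var(Z) = E[Z²] − (E[Z])² = 57 − (-2.6)² = 50.24

50.2400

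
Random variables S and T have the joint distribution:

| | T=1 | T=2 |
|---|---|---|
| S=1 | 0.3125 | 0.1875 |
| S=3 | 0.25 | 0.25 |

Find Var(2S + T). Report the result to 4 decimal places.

E[S] = 2,  E[T] = 1.4375,  E[ST] = 2.9375
Var(S) = 5 − (2)² = 1;  Var(T) = 2.3125 − (1.4375)² = 0.24609375
Cov(S,T) = 2.9375 − (2)(1.4375) = 0.0625
Var(2S + T) = (2)²·1 + (1)²·0.24609375 + 2·(2)·(1)·0.0625 = 4.49609375

4.4961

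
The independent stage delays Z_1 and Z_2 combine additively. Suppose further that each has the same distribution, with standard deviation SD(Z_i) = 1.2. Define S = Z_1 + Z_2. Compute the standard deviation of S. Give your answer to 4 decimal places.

1.6971

Var(Z_i) = (1.2)² = 1.44
By independence, Var(S) = (1)²Var(Z_1) + (1)²Var(Z_2)
= (1)²·1.44 + (1)²·1.44 = 2.88
SD(S) = √2.88 ≈ 1.6971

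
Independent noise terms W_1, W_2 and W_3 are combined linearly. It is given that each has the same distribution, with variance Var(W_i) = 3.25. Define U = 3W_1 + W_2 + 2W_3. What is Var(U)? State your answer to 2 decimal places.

45.50

By independence, Var(U) = (3)²Var(W_1) + (1)²Var(W_2) + (2)²Var(W_3)
= (3)²·3.25 + (1)²·3.25 + (2)²·3.25 = 45.5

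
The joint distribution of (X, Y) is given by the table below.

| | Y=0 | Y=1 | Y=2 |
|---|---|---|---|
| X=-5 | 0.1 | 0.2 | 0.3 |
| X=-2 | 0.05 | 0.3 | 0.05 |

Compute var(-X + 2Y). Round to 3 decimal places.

E[X] = -3.8,  E[Y] = 1.2,  E[XY] = -4.8
var(X) = 16.6 − (-3.8)² = 2.16;  var(Y) = 1.9 − (1.2)² = 0.46
cov(X,Y) = -4.8 − (-3.8)(1.2) = -0.24
var(-X + 2Y) = (-1)²·2.16 + (2)²·0.46 + 2·(-1)·(2)·-0.24 = 4.96

4.960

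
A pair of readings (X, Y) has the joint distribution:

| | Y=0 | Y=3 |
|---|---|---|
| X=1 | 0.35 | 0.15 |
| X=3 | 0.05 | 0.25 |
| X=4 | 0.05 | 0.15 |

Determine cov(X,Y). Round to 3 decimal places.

E[X] = 2.2,  E[Y] = 1.65
E[XY] = 4.5
cov(X,Y) = E[XY] − E[X]E[Y] = 4.5 − (2.2)(1.65) = 0.87

0.870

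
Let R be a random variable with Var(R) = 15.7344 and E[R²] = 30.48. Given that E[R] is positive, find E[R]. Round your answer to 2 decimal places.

3.84

(E[R])² = E[R²] − Var(R) = 30.48 − 15.7344 = 14.7456
E[R] = √14.7456 = 3.84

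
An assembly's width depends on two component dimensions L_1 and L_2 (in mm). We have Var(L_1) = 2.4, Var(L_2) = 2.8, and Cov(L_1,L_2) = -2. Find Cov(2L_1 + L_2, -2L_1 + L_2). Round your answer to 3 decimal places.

Cov(2L_1 + L_2, -2L_1 + L_2) = (2)(-2)Var(L_1) + (1)(1)Var(L_2) + [(2)(1) + (1)(-2)]Cov(L_1,L_2)
= -4·2.4 + 1·2.8 + 0·-2 = -6.8

-6.800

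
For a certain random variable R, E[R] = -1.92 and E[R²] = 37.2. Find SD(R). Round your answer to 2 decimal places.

var(R) = 37.2 − (-1.92)² = 33.5136
SD(R) = √33.5136 ≈ 5.79

5.79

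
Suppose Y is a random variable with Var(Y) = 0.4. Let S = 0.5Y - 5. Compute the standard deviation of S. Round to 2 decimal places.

0.32

Var(0.5Y - 5) = (0.5)²·0.4 = 0.1
sd(S) = √0.1 ≈ 0.32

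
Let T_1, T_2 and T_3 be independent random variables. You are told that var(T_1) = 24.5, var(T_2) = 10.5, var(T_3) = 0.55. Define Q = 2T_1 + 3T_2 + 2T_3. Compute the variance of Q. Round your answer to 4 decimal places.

194.7000

By independence, var(Q) = (2)²var(T_1) + (3)²var(T_2) + (2)²var(T_3)
= (2)²·24.5 + (3)²·10.5 + (2)²·0.55 = 194.7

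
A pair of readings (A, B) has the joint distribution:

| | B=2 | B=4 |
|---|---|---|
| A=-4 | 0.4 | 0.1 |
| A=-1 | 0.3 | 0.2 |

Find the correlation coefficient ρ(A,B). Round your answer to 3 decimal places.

E[A] = -2.5,  E[B] = 2.6
E[AB] = -6.2
Cov(A,B) = E[AB] − E[A]E[B] = -6.2 − (-2.5)(2.6) = 0.3
Var(A) = 2.25,  Var(B) = 0.84
ρ = 0.3 / √(2.25·0.84) ≈ 0.218

0.218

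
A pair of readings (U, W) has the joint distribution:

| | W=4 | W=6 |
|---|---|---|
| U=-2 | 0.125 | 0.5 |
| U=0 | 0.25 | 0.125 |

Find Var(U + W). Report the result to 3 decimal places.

E[U] = -1.25,  E[W] = 5.25,  E[UW] = -7
Var(U) = 2.5 − (-1.25)² = 0.9375;  Var(W) = 28.5 − (5.25)² = 0.9375
Cov(U,W) = -7 − (-1.25)(5.25) = -0.4375
Var(U + W) = (1)²·0.9375 + (1)²·0.9375 + 2·(1)·(1)·-0.4375 = 1

1.000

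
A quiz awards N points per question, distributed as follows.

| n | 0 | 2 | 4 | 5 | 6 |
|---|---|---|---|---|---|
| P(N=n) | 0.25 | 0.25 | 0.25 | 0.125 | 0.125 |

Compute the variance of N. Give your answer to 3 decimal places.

4.359

E[N] = (0)(0.25) + (2)(0.25) + (4)(0.25) + (5)(0.125) + (6)(0.125) = 2.875
E[N²] = (0)²(0.25) + (2)²(0.25) + (4)²(0.25) + (5)²(0.125) + (6)²(0.125) = 12.625
var(N) = E[N²] − (E[N])² = 12.625 − (2.875)² = 4.359375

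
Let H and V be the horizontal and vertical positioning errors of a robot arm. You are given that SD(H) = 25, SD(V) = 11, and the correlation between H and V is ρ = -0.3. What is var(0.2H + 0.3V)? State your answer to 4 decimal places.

var(H) = (25)² = 625;  var(V) = (11)² = 121
Cov(H,V) = ρ·SD(H)·SD(V) = -0.3·25·11 = -82.5
var(0.2H + 0.3V) = (0.2)²·var(H) + (0.3)²·var(V) + 2·(0.2)·(0.3)·Cov(H,V)
= 0.04·625 + 0.09·121 + 0.12·-82.5 = 25.99

25.9900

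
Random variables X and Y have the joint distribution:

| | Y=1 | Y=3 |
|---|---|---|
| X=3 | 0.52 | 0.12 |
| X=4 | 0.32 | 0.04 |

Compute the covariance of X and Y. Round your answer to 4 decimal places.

E[X] = 3.36,  E[Y] = 1.32
E[XY] = 4.4
Cov(X,Y) = E[XY] − E[X]E[Y] = 4.4 − (3.36)(1.32) = -0.0352

-0.0352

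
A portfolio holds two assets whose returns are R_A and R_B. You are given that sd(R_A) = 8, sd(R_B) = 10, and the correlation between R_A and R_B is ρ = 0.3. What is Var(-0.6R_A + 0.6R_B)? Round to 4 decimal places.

41.7600

Var(R_A) = (8)² = 64;  Var(R_B) = (10)² = 100
cov(R_A,R_B) = ρ·sd(R_A)·sd(R_B) = 0.3·8·10 = 24
Var(-0.6R_A + 0.6R_B) = (-0.6)²·Var(R_A) + (0.6)²·Var(R_B) + 2·(-0.6)·(0.6)·cov(R_A,R_B)
= 0.36·64 + 0.36·100 + -0.72·24 = 41.76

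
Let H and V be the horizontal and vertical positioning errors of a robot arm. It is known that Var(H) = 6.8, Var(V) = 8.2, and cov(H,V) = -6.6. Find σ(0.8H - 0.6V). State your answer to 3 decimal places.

3.693

Var(0.8H - 0.6V) = (0.8)²·Var(H) + (-0.6)²·Var(V) + 2·(0.8)·(-0.6)·cov(H,V)
= 0.64·6.8 + 0.36·8.2 + -0.96·-6.6 = 13.64
σ(0.8H - 0.6V) = √13.64 ≈ 3.693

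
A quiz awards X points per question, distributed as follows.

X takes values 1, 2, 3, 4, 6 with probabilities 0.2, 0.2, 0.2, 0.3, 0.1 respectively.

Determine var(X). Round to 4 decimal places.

E[X] = (1)(0.2) + (2)(0.2) + (3)(0.2) + (4)(0.3) + (6)(0.1) = 3
E[X²] = (1)²(0.2) + (2)²(0.2) + (3)²(0.2) + (4)²(0.3) + (6)²(0.1) = 11.2
var(X) = E[X²] − (E[X])² = 11.2 − (3)² = 2.2

2.2000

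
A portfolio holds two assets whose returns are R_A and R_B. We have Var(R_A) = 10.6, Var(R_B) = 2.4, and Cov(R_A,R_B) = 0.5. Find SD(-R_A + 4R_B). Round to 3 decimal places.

Var(-R_A + 4R_B) = (-1)²·Var(R_A) + (4)²·Var(R_B) + 2·(-1)·(4)·Cov(R_A,R_B)
= 1·10.6 + 16·2.4 + -8·0.5 = 45
SD(-R_A + 4R_B) = √45 ≈ 6.708

6.708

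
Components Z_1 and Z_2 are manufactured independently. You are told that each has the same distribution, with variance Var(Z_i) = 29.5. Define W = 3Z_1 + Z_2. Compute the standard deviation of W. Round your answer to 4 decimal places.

By independence, Var(W) = (3)²Var(Z_1) + (1)²Var(Z_2)
= (3)²·29.5 + (1)²·29.5 = 295
σ(W) = √295 ≈ 17.1756

17.1756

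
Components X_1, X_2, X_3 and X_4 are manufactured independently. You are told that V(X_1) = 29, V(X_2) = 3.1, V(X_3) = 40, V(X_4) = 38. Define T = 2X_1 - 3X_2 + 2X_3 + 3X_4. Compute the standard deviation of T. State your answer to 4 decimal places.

By independence, V(T) = (2)²V(X_1) + (-3)²V(X_2) + (2)²V(X_3) + (3)²V(X_4)
= (2)²·29 + (-3)²·3.1 + (2)²·40 + (3)²·38 = 645.9
σ(T) = √645.9 ≈ 25.4146

25.4146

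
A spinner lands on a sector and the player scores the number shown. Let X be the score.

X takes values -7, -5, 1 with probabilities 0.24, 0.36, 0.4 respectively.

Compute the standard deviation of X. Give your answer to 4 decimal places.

E[X] = (-7)(0.24) + (-5)(0.36) + (1)(0.4) = -3.08
E[X²] = (-7)²(0.24) + (-5)²(0.36) + (1)²(0.4) = 21.16
var(X) = E[X²] − (E[X])² = 21.16 − (-3.08)² = 11.6736
σ(X) = √11.6736 ≈ 3.4167

3.4167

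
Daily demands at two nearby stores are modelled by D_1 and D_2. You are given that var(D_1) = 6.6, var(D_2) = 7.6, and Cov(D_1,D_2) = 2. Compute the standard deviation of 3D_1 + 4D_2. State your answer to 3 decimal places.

15.133

var(3D_1 + 4D_2) = (3)²·var(D_1) + (4)²·var(D_2) + 2·(3)·(4)·Cov(D_1,D_2)
= 9·6.6 + 16·7.6 + 24·2 = 229
SD(3D_1 + 4D_2) = √229 ≈ 15.133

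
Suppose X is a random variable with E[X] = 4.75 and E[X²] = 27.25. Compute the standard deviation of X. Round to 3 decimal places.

V(X) = 27.25 − (4.75)² = 4.6875
SD(X) = √4.6875 ≈ 2.165

2.165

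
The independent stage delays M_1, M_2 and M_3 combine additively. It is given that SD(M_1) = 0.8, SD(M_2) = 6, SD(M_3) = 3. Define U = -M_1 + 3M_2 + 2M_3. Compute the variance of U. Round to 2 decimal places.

var(M_1) = 0.64, var(M_2) = 36, var(M_3) = 9
By independence, var(U) = (-1)²var(M_1) + (3)²var(M_2) + (2)²var(M_3)
= (-1)²·0.64 + (3)²·36 + (2)²·9 = 360.64

360.64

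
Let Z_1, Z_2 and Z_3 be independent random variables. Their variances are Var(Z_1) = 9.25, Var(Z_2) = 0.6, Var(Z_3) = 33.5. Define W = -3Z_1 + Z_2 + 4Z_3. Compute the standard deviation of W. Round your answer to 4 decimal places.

By independence, Var(W) = (-3)²Var(Z_1) + (1)²Var(Z_2) + (4)²Var(Z_3)
= (-3)²·9.25 + (1)²·0.6 + (4)²·33.5 = 619.85
SD(W) = √619.85 ≈ 24.8968

24.8968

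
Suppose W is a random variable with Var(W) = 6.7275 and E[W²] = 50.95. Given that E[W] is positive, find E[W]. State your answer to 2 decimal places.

6.65

(E[W])² = E[W²] − Var(W) = 50.95 − 6.7275 = 44.2225
E[W] = √44.2225 = 6.65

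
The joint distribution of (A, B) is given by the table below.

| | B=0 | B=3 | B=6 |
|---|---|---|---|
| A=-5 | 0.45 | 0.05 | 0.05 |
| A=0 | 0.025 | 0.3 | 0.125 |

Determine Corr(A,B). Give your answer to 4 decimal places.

E[A] = -2.75,  E[B] = 2.1
E[AB] = -2.25
Cov(A,B) = E[AB] − E[A]E[B] = -2.25 − (-2.75)(2.1) = 3.525
var(A) = 6.1875,  var(B) = 5.04
ρ = 3.525 / √(6.1875·5.04) ≈ 0.6312

0.6312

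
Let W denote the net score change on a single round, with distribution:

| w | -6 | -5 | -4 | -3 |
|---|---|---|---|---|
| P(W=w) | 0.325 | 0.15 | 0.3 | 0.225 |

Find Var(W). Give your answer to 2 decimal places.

1.34

E[W] = (-6)(0.325) + (-5)(0.15) + (-4)(0.3) + (-3)(0.225) = -4.575
E[W²] = (-6)²(0.325) + (-5)²(0.15) + (-4)²(0.3) + (-3)²(0.225) = 22.275
Var(W) = E[W²] − (E[W])² = 22.275 − (-4.575)² = 1.344375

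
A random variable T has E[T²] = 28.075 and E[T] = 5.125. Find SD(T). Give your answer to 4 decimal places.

Var(T) = 28.075 − (5.125)² = 1.809375
SD(T) = √1.809375 ≈ 1.3451

1.3451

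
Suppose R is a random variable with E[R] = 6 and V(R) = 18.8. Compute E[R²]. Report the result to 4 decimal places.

54.8000

E[R²] = V(R) + (E[R])² = 18.8 + (6)² = 54.8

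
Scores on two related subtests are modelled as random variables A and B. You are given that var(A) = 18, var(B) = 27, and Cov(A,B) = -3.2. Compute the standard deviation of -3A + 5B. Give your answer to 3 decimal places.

30.545

var(-3A + 5B) = (-3)²·var(A) + (5)²·var(B) + 2·(-3)·(5)·Cov(A,B)
= 9·18 + 25·27 + -30·-3.2 = 933
σ(-3A + 5B) = √933 ≈ 30.545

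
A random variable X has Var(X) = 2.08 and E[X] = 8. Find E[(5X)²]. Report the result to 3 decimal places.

E[5X] = 5·8 = 40
Var(5X) = (5)²·2.08 = 52
E[(5X)²] = Var((5X)) + (E[(5X)])² = 52 + (40)² = 1652

1652.000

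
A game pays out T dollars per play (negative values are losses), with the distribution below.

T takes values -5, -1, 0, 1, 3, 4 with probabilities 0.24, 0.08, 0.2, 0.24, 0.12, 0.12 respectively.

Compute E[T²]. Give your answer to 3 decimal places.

E[T²] = (-5)²(0.24) + (-1)²(0.08) + (0)²(0.2) + (1)²(0.24) + (3)²(0.12) + (4)²(0.12) = 9.32

9.320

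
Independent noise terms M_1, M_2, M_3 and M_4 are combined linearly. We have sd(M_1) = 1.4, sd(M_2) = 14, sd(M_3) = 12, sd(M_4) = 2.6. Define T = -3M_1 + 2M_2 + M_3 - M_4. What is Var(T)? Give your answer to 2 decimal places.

Var(M_1) = 1.96, Var(M_2) = 196, Var(M_3) = 144, Var(M_4) = 6.76
By independence, Var(T) = (-3)²Var(M_1) + (2)²Var(M_2) + (1)²Var(M_3) + (-1)²Var(M_4)
= (-3)²·1.96 + (2)²·196 + (1)²·144 + (-1)²·6.76 = 952.4

952.40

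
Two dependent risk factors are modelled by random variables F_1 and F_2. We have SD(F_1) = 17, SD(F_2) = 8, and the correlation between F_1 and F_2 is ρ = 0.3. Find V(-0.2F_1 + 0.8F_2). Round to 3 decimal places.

V(F_1) = (17)² = 289;  V(F_2) = (8)² = 64
Cov(F_1,F_2) = ρ·SD(F_1)·SD(F_2) = 0.3·17·8 = 40.8
V(-0.2F_1 + 0.8F_2) = (-0.2)²·V(F_1) + (0.8)²·V(F_2) + 2·(-0.2)·(0.8)·Cov(F_1,F_2)
= 0.04·289 + 0.64·64 + -0.32·40.8 = 39.464

39.464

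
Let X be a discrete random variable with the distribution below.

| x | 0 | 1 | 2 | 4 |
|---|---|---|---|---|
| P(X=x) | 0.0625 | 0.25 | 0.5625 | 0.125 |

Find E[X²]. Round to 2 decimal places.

4.50

E[X²] = (0)²(0.0625) + (1)²(0.25) + (2)²(0.5625) + (4)²(0.125) = 4.5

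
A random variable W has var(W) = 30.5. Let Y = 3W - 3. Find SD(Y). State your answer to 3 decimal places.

var(3W - 3) = (3)²·30.5 = 274.5
SD(Y) = √274.5 ≈ 16.568

16.568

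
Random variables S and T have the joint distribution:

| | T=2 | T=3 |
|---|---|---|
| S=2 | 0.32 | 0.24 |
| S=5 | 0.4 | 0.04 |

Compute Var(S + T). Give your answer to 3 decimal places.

1.920

E[S] = 3.32,  E[T] = 2.28,  E[ST] = 7.32
Var(S) = 13.24 − (3.32)² = 2.2176;  Var(T) = 5.4 − (2.28)² = 0.2016
Cov(S,T) = 7.32 − (3.32)(2.28) = -0.2496
Var(S + T) = (1)²·2.2176 + (1)²·0.2016 + 2·(1)·(1)·-0.2496 = 1.92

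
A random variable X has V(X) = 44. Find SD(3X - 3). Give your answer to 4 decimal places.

19.8997

V(3X - 3) = (3)²·44 = 396
SD(3X - 3) = √396 ≈ 19.8997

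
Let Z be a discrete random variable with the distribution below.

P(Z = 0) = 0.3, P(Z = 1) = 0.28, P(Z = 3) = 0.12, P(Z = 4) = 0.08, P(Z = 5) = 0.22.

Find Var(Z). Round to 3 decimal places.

E[Z] = (0)(0.3) + (1)(0.28) + (3)(0.12) + (4)(0.08) + (5)(0.22) = 2.06
E[Z²] = (0)²(0.3) + (1)²(0.28) + (3)²(0.12) + (4)²(0.08) + (5)²(0.22) = 8.14
Var(Z) = E[Z²] − (E[Z])² = 8.14 − (2.06)² = 3.8964

3.896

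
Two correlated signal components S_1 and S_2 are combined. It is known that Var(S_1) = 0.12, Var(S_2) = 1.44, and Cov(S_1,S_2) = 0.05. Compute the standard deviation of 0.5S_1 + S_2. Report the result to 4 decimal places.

Var(0.5S_1 + S_2) = (0.5)²·Var(S_1) + (1)²·Var(S_2) + 2·(0.5)·(1)·Cov(S_1,S_2)
= 0.25·0.12 + 1·1.44 + 1·0.05 = 1.52
SD(0.5S_1 + S_2) = √1.52 ≈ 1.2329

1.2329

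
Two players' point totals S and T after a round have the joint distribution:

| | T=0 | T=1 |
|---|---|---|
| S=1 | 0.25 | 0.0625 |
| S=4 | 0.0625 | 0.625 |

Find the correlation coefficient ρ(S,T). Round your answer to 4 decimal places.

E[S] = 3.0625,  E[T] = 0.6875
E[ST] = 2.5625
Cov(S,T) = E[ST] − E[S]E[T] = 2.5625 − (3.0625)(0.6875) = 0.45703125
V(S) = 1.93359375,  V(T) = 0.21484375
ρ = 0.45703125 / √(1.93359375·0.21484375) ≈ 0.7091

0.7091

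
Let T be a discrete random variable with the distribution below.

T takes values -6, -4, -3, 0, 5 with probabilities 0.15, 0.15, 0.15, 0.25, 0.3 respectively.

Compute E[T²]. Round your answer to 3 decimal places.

16.650

E[T²] = (-6)²(0.15) + (-4)²(0.15) + (-3)²(0.15) + (0)²(0.25) + (5)²(0.3) = 16.65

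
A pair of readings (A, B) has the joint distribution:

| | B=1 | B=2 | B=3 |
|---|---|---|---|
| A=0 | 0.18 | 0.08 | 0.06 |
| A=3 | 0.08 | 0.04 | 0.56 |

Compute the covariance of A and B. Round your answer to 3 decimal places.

E[A] = 2.04,  E[B] = 2.36
E[AB] = 5.52
cov(A,B) = E[AB] − E[A]E[B] = 5.52 − (2.04)(2.36) = 0.7056

0.706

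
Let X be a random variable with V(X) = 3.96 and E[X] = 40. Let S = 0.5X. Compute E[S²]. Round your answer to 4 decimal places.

E[0.5X] = 0.5·40 = 20
V(0.5X) = (0.5)²·3.96 = 0.99
E[S²] = V(S) + (E[S])² = 0.99 + (20)² = 400.99

400.9900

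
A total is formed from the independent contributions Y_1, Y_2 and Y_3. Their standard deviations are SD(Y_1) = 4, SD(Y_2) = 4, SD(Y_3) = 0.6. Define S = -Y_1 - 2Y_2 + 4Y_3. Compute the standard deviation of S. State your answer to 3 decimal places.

var(Y_1) = 16, var(Y_2) = 16, var(Y_3) = 0.36
By independence, var(S) = (-1)²var(Y_1) + (-2)²var(Y_2) + (4)²var(Y_3)
= (-1)²·16 + (-2)²·16 + (4)²·0.36 = 85.76
SD(S) = √85.76 ≈ 9.261

9.261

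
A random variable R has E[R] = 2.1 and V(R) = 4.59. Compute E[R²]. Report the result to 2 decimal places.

E[R²] = V(R) + (E[R])² = 4.59 + (2.1)² = 9

9.00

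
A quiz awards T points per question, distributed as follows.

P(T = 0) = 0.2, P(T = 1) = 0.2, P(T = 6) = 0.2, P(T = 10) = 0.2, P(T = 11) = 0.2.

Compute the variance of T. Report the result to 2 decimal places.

20.24

E[T] = (0)(0.2) + (1)(0.2) + (6)(0.2) + (10)(0.2) + (11)(0.2) = 5.6
E[T²] = (0)²(0.2) + (1)²(0.2) + (6)²(0.2) + (10)²(0.2) + (11)²(0.2) = 51.6
V(T) = E[T²] − (E[T])² = 51.6 − (5.6)² = 20.24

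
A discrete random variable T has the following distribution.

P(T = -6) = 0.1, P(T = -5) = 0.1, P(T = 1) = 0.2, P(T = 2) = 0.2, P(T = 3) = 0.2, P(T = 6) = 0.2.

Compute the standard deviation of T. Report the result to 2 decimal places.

E[T] = (-6)(0.1) + (-5)(0.1) + (1)(0.2) + (2)(0.2) + (3)(0.2) + (6)(0.2) = 1.3
E[T²] = (-6)²(0.1) + (-5)²(0.1) + (1)²(0.2) + (2)²(0.2) + (3)²(0.2) + (6)²(0.2) = 16.1
Var(T) = E[T²] − (E[T])² = 16.1 − (1.3)² = 14.41
σ(T) = √14.41 ≈ 3.80

3.80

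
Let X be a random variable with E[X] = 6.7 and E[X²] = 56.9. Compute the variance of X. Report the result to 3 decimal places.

12.010

Var(X) = 56.9 − (6.7)² = 12.01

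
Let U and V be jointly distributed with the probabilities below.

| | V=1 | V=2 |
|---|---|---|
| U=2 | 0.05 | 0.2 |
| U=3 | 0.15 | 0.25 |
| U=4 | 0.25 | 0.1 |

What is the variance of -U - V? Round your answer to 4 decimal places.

0.5275

E[U] = 3.1,  E[V] = 1.55,  E[UV] = 4.65
var(U) = 10.2 − (3.1)² = 0.59;  var(V) = 2.65 − (1.55)² = 0.2475
cov(U,V) = 4.65 − (3.1)(1.55) = -0.155
var(-U - V) = (-1)²·0.59 + (-1)²·0.2475 + 2·(-1)·(-1)·-0.155 = 0.5275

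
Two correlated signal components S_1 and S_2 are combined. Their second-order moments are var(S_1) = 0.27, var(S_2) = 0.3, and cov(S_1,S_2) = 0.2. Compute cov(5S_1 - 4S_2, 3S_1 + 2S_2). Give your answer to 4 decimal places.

cov(5S_1 - 4S_2, 3S_1 + 2S_2) = (5)(3)var(S_1) + (-4)(2)var(S_2) + [(5)(2) + (-4)(3)]cov(S_1,S_2)
= 15·0.27 + -8·0.3 + -2·0.2 = 1.25

1.2500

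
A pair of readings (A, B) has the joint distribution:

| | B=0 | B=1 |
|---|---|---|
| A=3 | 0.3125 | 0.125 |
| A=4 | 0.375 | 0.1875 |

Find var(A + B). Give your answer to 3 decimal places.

E[A] = 3.5625,  E[B] = 0.3125,  E[AB] = 1.125
var(A) = 12.9375 − (3.5625)² = 0.24609375;  var(B) = 0.3125 − (0.3125)² = 0.21484375
cov(A,B) = 1.125 − (3.5625)(0.3125) = 0.01171875
var(A + B) = (1)²·0.24609375 + (1)²·0.21484375 + 2·(1)·(1)·0.01171875 = 0.484375

0.484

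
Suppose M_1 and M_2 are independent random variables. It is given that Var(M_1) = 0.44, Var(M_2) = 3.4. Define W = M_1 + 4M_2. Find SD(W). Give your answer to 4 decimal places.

7.4054

By independence, Var(W) = (1)²Var(M_1) + (4)²Var(M_2)
= (1)²·0.44 + (4)²·3.4 = 54.84
SD(W) = √54.84 ≈ 7.4054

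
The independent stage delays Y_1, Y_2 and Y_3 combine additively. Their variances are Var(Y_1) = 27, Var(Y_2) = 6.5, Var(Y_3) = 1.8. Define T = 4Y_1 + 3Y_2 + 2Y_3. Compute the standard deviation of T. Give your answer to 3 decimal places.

22.309

By independence, Var(T) = (4)²Var(Y_1) + (3)²Var(Y_2) + (2)²Var(Y_3)
= (4)²·27 + (3)²·6.5 + (2)²·1.8 = 497.7
SD(T) = √497.7 ≈ 22.309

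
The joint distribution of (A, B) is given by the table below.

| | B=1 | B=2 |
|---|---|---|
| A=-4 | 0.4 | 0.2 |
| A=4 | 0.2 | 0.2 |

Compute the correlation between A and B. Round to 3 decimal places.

E[A] = -0.8,  E[B] = 1.4
E[AB] = -0.8
Cov(A,B) = E[AB] − E[A]E[B] = -0.8 − (-0.8)(1.4) = 0.32
Var(A) = 15.36,  Var(B) = 0.24
ρ = 0.32 / √(15.36·0.24) ≈ 0.167

0.167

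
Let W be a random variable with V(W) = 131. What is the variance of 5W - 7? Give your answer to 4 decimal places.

3275.0000

V(5W - 7) = (5)²·V(W) = 25·131 = 3275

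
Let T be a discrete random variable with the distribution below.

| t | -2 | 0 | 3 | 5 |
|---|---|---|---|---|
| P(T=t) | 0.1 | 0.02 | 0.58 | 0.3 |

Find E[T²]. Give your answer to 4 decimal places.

13.1200

E[T²] = (-2)²(0.1) + (0)²(0.02) + (3)²(0.58) + (5)²(0.3) = 13.12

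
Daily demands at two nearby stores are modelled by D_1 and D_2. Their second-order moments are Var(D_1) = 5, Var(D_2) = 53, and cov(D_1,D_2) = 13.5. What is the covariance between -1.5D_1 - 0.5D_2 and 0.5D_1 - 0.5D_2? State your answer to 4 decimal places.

cov(-1.5D_1 - 0.5D_2, 0.5D_1 - 0.5D_2) = (-1.5)(0.5)Var(D_1) + (-0.5)(-0.5)Var(D_2) + [(-1.5)(-0.5) + (-0.5)(0.5)]cov(D_1,D_2)
= -0.75·5 + 0.25·53 + 0.5·13.5 = 16.25

16.2500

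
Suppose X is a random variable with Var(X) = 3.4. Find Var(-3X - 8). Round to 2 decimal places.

30.60

Var(-3X - 8) = (-3)²·Var(X) = 9·3.4 = 30.6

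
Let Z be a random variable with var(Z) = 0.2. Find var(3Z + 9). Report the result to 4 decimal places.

1.8000

var(3Z + 9) = (3)²·var(Z) = 9·0.2 = 1.8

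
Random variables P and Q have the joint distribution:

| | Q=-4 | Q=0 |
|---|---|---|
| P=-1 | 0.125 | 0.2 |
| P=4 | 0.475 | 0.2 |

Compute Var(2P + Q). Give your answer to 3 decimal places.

E[P] = 2.375,  E[Q] = -2.4,  E[PQ] = -7.1
Var(P) = 11.125 − (2.375)² = 5.484375;  Var(Q) = 9.6 − (-2.4)² = 3.84
Cov(P,Q) = -7.1 − (2.375)(-2.4) = -1.4
Var(2P + Q) = (2)²·5.484375 + (1)²·3.84 + 2·(2)·(1)·-1.4 = 20.1775

20.178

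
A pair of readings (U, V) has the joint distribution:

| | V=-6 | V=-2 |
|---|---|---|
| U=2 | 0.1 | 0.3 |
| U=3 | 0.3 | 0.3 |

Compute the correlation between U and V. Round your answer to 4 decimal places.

-0.2500

E[U] = 2.6,  E[V] = -3.6
E[UV] = -9.6
cov(U,V) = E[UV] − E[U]E[V] = -9.6 − (2.6)(-3.6) = -0.24
Var(U) = 0.24,  Var(V) = 3.84
ρ = -0.24 / √(0.24·3.84) ≈ -0.2500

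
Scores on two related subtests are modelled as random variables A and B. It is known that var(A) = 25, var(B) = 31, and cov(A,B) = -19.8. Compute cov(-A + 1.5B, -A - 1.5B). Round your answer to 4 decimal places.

-44.7500

cov(-A + 1.5B, -A - 1.5B) = (-1)(-1)var(A) + (1.5)(-1.5)var(B) + [(-1)(-1.5) + (1.5)(-1)]cov(A,B)
= 1·25 + -2.25·31 + 0·-19.8 = -44.75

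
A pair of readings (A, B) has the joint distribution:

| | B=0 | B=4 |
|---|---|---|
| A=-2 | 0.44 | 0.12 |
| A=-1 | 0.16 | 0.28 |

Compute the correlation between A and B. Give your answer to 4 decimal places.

0.4277

E[A] = -1.56,  E[B] = 1.6
E[AB] = -2.08
Cov(A,B) = E[AB] − E[A]E[B] = -2.08 − (-1.56)(1.6) = 0.416
V(A) = 0.2464,  V(B) = 3.84
ρ = 0.416 / √(0.2464·3.84) ≈ 0.4277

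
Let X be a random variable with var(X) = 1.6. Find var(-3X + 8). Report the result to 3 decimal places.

14.400

var(-3X + 8) = (-3)²·var(X) = 9·1.6 = 14.4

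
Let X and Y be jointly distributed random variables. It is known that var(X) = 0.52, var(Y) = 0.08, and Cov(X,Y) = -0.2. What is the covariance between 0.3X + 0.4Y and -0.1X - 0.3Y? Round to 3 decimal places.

0.001

Cov(0.3X + 0.4Y, -0.1X - 0.3Y) = (0.3)(-0.1)var(X) + (0.4)(-0.3)var(Y) + [(0.3)(-0.3) + (0.4)(-0.1)]Cov(X,Y)
= -0.03·0.52 + -0.12·0.08 + -0.13·-0.2 = 0.0008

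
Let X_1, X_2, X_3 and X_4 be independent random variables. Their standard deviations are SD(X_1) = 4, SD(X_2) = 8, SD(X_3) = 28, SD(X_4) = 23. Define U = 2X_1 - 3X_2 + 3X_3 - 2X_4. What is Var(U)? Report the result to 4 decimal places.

9812.0000

Var(X_1) = 16, Var(X_2) = 64, Var(X_3) = 784, Var(X_4) = 529
By independence, Var(U) = (2)²Var(X_1) + (-3)²Var(X_2) + (3)²Var(X_3) + (-2)²Var(X_4)
= (2)²·16 + (-3)²·64 + (3)²·784 + (-2)²·529 = 9812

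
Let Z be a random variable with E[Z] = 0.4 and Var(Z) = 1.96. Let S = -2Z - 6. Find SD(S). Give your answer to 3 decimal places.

2.800

Var(-2Z - 6) = (-2)²·1.96 = 7.84
SD(S) = √7.84 ≈ 2.800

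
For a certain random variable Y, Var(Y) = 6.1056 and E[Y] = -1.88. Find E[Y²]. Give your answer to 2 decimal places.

9.64

E[Y²] = Var(Y) + (E[Y])² = 6.1056 + (-1.88)² = 9.64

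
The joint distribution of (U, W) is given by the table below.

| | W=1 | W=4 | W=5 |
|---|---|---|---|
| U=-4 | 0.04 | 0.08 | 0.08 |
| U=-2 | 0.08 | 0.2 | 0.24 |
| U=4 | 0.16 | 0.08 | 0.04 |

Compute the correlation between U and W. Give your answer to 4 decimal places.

E[U] = -0.72,  E[W] = 3.52
E[UW] = -4.48
Cov(U,W) = E[UW] − E[U]E[W] = -4.48 − (-0.72)(3.52) = -1.9456
Var(U) = 9.2416,  Var(W) = 2.6496
ρ = -1.9456 / √(9.2416·2.6496) ≈ -0.3932

-0.3932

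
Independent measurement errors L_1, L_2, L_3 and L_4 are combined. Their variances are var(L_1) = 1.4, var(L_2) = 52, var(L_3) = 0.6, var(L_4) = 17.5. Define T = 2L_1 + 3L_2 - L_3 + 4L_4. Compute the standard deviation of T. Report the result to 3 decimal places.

27.463

By independence, var(T) = (2)²var(L_1) + (3)²var(L_2) + (-1)²var(L_3) + (4)²var(L_4)
= (2)²·1.4 + (3)²·52 + (-1)²·0.6 + (4)²·17.5 = 754.2
SD(T) = √754.2 ≈ 27.463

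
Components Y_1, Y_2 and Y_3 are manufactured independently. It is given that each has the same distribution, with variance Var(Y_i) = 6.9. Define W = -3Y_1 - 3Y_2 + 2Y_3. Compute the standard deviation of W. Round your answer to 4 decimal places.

By independence, Var(W) = (-3)²Var(Y_1) + (-3)²Var(Y_2) + (2)²Var(Y_3)
= (-3)²·6.9 + (-3)²·6.9 + (2)²·6.9 = 151.8
σ(W) = √151.8 ≈ 12.3207

12.3207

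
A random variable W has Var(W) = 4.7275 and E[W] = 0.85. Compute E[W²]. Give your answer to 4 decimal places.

E[W²] = Var(W) + (E[W])² = 4.7275 + (0.85)² = 5.45

5.4500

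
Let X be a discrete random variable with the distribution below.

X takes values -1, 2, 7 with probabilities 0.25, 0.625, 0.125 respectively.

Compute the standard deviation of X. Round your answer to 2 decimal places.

E[X] = (-1)(0.25) + (2)(0.625) + (7)(0.125) = 1.875
E[X²] = (-1)²(0.25) + (2)²(0.625) + (7)²(0.125) = 8.875
var(X) = E[X²] − (E[X])² = 8.875 − (1.875)² = 5.359375
SD(X) = √5.359375 ≈ 2.32

2.32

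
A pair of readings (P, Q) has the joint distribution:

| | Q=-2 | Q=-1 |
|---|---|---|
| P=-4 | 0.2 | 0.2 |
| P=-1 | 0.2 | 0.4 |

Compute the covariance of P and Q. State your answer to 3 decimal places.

0.120

E[P] = -2.2,  E[Q] = -1.4
E[PQ] = 3.2
cov(P,Q) = E[PQ] − E[P]E[Q] = 3.2 − (-2.2)(-1.4) = 0.12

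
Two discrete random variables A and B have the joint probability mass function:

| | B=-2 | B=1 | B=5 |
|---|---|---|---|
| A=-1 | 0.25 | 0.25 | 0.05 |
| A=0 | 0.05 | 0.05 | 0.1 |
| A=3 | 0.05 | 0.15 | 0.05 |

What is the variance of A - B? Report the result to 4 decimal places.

7.5475

E[A] = 0.2,  E[B] = 0.75,  E[AB] = 0.9
V(A) = 2.8 − (0.2)² = 2.76;  V(B) = 6.85 − (0.75)² = 6.2875
Cov(A,B) = 0.9 − (0.2)(0.75) = 0.75
V(A - B) = (1)²·2.76 + (-1)²·6.2875 + 2·(1)·(-1)·0.75 = 7.5475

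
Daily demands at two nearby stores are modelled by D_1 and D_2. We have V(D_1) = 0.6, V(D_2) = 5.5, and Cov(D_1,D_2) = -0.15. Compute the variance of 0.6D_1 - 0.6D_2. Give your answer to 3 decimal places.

2.304

V(0.6D_1 - 0.6D_2) = (0.6)²·V(D_1) + (-0.6)²·V(D_2) + 2·(0.6)·(-0.6)·Cov(D_1,D_2)
= 0.36·0.6 + 0.36·5.5 + -0.72·-0.15 = 2.304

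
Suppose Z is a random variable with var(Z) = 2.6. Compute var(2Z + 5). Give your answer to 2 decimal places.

10.40

var(2Z + 5) = (2)²·var(Z) = 4·2.6 = 10.4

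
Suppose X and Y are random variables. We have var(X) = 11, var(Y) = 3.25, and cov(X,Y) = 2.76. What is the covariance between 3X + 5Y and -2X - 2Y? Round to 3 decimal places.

-142.660

cov(3X + 5Y, -2X - 2Y) = (3)(-2)var(X) + (5)(-2)var(Y) + [(3)(-2) + (5)(-2)]cov(X,Y)
= -6·11 + -10·3.25 + -16·2.76 = -142.66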